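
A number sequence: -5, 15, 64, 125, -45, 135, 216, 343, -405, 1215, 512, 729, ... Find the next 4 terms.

Reading positions in blocks of 4 reveals the pattern AABB — 2 tracks woven together.
Track A = -5, 15, -45, 135, -405, 1215: geometric, ×-3 each step.
Track B = 64, 125, 216, 343, 512, 729: the cubes 4³, 5³, 6³, ….
Position 13 falls in track A as its term 7, giving -3645.
The 14th slot belongs to track A; its 8th term is 10935.
Term 15 comes from track B (its 7th entry): 1000.
Position 16 falls in track B as its term 8, giving 1331.

-3645, 10935, 1000, 1331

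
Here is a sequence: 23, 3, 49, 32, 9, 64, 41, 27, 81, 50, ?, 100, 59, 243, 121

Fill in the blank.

Split by position mod 3 into 3 tracks.
Subsequence A is 23, 32, 41, 50, 59, which is linear: a_n = 14 + 9·n.
Subsequence B is 3, 9, 27, ?, 243, which is powers 3^1, 3^2, 3^3, ….
Subsequence C is 49, 64, 81, 100, 121, which is perfect squares starting at 7².
So the missing entry in subsequence B is 81.

81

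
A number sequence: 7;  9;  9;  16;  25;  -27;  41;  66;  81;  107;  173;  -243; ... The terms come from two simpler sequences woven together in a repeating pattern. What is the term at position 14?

453

Reading positions in blocks of 3 reveals the pattern AAB — 2 tracks woven together.
Track A: 7, 9, 16, 25, 41, 66, 107, 173 — a Fibonacci-like recurrence a_n = a_{n-1} + a_{n-2}.
Track B: 9, -27, 81, -243 — geometric with ratio -3.
The 14th slot belongs to track A; its 10th term is 453.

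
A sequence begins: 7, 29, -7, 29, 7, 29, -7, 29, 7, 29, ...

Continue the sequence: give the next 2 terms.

-7, 29

Odd-indexed and even-indexed terms follow separate rules.
Subsequence A: 7, -7, 7, -7, 7. The oscillation 7·(−1)^(n+1).
Subsequence B: 29, 29, 29, 29, 29. Always 29.
The 11th slot belongs to subsequence A; its 6th term is -7.
Position 12 falls in subsequence B as its term 6, giving 29.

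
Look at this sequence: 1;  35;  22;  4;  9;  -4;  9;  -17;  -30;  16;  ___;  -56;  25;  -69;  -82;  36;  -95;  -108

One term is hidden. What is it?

-43

Reading positions in blocks of 3 reveals the pattern ABB — 2 tracks woven together.
Subsequence A is 1, 4, 9, 16, 25, 36, which is perfect squares starting at 1².
Subsequence B is 35, 22, 9, -4, -17, -30, ?, -56, -69, -82, -95, -108, which is arithmetic with common difference −13.
Subsequence B's pattern makes the blank -43.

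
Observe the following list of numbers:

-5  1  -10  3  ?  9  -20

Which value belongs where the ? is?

-15

Split by position mod 2 into 2 tracks.
Track A is -5, -10, ?, -20, which is arithmetic, step −5.
Track B is 1, 3, 9, which is powers of 3.
The gap is track A's term 3; the rule gives -15.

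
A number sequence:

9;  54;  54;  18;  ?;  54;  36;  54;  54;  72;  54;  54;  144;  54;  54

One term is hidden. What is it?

54

Reading positions in blocks of 3 reveals the pattern ABB — 2 tracks woven together.
Subsequence A: 9, 18, 36, 72, 144. Multiplying by 2 each time.
Subsequence B: 54, 54, ?, 54, 54, 54, 54, 54, 54, 54. The constant sequence 54.
Filling subsequence B at index 3 by its rule yields 54.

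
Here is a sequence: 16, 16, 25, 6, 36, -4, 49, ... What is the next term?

Split by position mod 2 into 2 tracks.
Stream A: 16, 25, 36, 49 (consecutive squares n² from n = 4).
Stream B: 16, 6, -4 (linear: a_n = 26 − 10·n).
Position 8 falls in stream B as its term 4, giving -14.

-14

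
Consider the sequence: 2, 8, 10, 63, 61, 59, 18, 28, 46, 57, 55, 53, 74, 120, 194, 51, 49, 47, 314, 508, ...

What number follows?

822

The slot pattern repeats as AAABBB (period 6), so there are 2 interleaved tracks.
Track A = 2, 8, 10, 18, 28, 46, 74, 120, 194, 314, 508: Fibonacci-style (each term is the sum of the two before it).
Track B = 63, 61, 59, 57, 55, 53, 51, 49, 47: subtracting 2 each time.
Position 21 → track A, term 12 = 822.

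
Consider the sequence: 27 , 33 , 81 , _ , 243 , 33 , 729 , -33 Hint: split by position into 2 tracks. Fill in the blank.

-33

Split by position mod 2 into 2 tracks.
Track A: 27, 81, 243, 729 — successive powers of 3.
Track B: 33, ?, 33, -33 — alternating ±33.
Track B's pattern makes the blank -33.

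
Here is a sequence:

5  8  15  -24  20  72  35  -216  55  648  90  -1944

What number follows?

145

Split by position mod 2 into 2 tracks.
Track A: 5, 15, 20, 35, 55, 90. A Fibonacci-like recurrence a_n = a_{n-1} + a_{n-2}.
Track B: 8, -24, 72, -216, 648, -1944. Geometric, ×-3 each step.
Position 13 falls in track A as its term 7, giving 145.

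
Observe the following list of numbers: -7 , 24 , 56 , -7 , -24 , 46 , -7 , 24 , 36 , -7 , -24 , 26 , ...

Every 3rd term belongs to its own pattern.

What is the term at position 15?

16

Split by position mod 3: positions 1, 4, 7, … form one track, and each other residue class forms its own.
Track A: -7, -7, -7, -7. The constant sequence -7.
Track B: 24, -24, 24, -24. Alternating ±24.
Track C: 56, 46, 36, 26. Subtracting 10 each time.
Position 15 falls in track C as its term 5, giving 16.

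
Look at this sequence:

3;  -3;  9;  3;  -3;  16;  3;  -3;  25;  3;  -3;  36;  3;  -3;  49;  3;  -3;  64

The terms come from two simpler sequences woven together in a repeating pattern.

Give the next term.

3

Reading positions in blocks of 3 reveals the pattern AAB — 2 tracks woven together.
Stream A: 3, -3, 3, -3, 3, -3, 3, -3, 3, -3, 3, -3. The oscillation 3·(−1)^(n+1).
Stream B: 9, 16, 25, 36, 49, 64. Perfect squares starting at 3².
The 19th slot belongs to stream A; its 13th term is 3.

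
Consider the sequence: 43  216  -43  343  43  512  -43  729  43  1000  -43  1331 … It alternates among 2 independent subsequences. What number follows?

43

Split by position mod 2 into 2 tracks.
Track A: 43, -43, 43, -43, 43, -43 (alternating ±43).
Track B: 216, 343, 512, 729, 1000, 1331 (the cubes 6³, 7³, 8³, …).
Position 13 → track A, term 7 = 43.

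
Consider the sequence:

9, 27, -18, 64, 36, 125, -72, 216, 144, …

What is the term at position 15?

-1152

Odd-indexed and even-indexed terms follow separate rules.
Subsequence A is 9, -18, 36, -72, 144, which is a geometric progression (common ratio -2).
Subsequence B is 27, 64, 125, 216, which is the cubes 3³, 4³, 5³, ….
Position 15 falls in subsequence A as its term 8, giving -1152.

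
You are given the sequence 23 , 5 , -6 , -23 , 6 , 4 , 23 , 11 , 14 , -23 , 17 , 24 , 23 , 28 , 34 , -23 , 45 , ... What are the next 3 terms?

Taking every 3rd term gives 3 separate tracks.
Track A: 23, -23, 23, -23, 23, -23 (oscillating between 23 and -23).
Track B: 5, 6, 11, 17, 28, 45 (a Fibonacci-like recurrence a_n = a_{n-1} + a_{n-2}).
Track C: -6, 4, 14, 24, 34 (arithmetic, step +10).
Position 18 falls in track C as its term 6, giving 44.
Position 19 falls in track A as its term 7, giving 23.
Position 20 → track B, term 7 = 73.

44, 23, 73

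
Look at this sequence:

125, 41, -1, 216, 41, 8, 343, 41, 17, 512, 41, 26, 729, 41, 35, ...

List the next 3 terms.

Split by position mod 3 into 3 tracks.
Track A: 125, 216, 343, 512, 729. Perfect cubes starting at 5³.
Track B: 41, 41, 41, 41, 41. Always 41.
Track C: -1, 8, 17, 26, 35. Linear: a_n = -10 + 9·n.
Term 16 comes from track A (its 6th entry): 1000.
Term 17 comes from track B (its 6th entry): 41.
Term 18 comes from track C (its 6th entry): 44.

1000, 41, 44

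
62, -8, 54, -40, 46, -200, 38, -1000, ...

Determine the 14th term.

-125000

The terms cycle through 2 interleaved subsequences.
Track A = 62, 54, 46, 38: arithmetic with common difference −8.
Track B = -8, -40, -200, -1000: geometric, ×5 each step.
Position 14 falls in track B as its term 7, giving -125000.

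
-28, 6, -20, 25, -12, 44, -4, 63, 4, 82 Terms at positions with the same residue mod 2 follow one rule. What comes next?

Odd-indexed and even-indexed terms follow separate rules.
Track A is -28, -20, -12, -4, 4, which is arithmetic with common difference +8.
Track B is 6, 25, 44, 63, 82, which is arithmetic with common difference +19.
The 11th slot belongs to track A; its 6th term is 12.

12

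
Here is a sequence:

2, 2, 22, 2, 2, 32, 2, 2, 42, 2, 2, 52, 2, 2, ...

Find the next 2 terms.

Reading positions in blocks of 3 reveals the pattern AAB — 2 tracks woven together.
Track A: 2, 2, 2, 2, 2, 2, 2, 2, 2, 2 — the constant sequence 2.
Track B: 22, 32, 42, 52 — adding 10 each time.
Position 15 → track B, term 5 = 62.
The 16th slot belongs to track A; its 11th term is 2.

62, 2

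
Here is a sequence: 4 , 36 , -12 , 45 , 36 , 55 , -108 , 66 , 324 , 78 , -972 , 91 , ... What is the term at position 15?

-8748

Taking every 2nd term gives 2 separate tracks.
Subsequence A = 4, -12, 36, -108, 324, -972: geometric, ×-3 each step.
Subsequence B = 36, 45, 55, 66, 78, 91: the triangular numbers T_8, T_9, ….
The 15th slot belongs to subsequence A; its 8th term is -8748.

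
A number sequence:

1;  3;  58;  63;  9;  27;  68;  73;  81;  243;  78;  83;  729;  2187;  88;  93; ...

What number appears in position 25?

531441

Positions follow the repeating pattern AABB; grouping by letter gives 2 tracks.
Subsequence A: 1, 3, 9, 27, 81, 243, 729, 2187 — successive powers of 3.
Subsequence B: 58, 63, 68, 73, 78, 83, 88, 93 — adding 5 each time.
Term 25 comes from subsequence A (its 13th entry): 531441.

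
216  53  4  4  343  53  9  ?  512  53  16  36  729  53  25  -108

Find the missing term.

-12

Split by position mod 4 into 4 tracks.
Subsequence A: 216, 343, 512, 729 (perfect cubes starting at 6³).
Subsequence B: 53, 53, 53, 53 (the constant sequence 53).
Subsequence C: 4, 9, 16, 25 (perfect squares starting at 2²).
Subsequence D: 4, ?, 36, -108 (a geometric progression (common ratio -3)).
The gap is subsequence D's term 2; the rule gives -12.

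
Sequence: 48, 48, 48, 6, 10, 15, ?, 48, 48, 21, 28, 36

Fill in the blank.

Positions follow the repeating pattern AAABBB; grouping by letter gives 2 tracks.
Stream A: 48, 48, 48, ?, 48, 48 — constant 48.
Stream B: 6, 10, 15, 21, 28, 36 — the triangular numbers T_3, T_4, ….
The gap is stream A's term 4; the rule gives 48.

48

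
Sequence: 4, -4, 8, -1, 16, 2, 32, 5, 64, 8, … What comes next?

128

The terms cycle through 2 interleaved subsequences.
Stream A: 4, 8, 16, 32, 64. Successive powers of 2.
Stream B: -4, -1, 2, 5, 8. Arithmetic, step +3.
Position 11 → stream A, term 6 = 128.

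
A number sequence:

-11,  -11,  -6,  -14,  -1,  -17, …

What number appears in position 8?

-20

Split by position mod 2 into 2 tracks.
Track A: -11, -6, -1 — adding 5 each time.
Track B: -11, -14, -17 — arithmetic, step −3.
Term 8 comes from track B (its 4th entry): -20.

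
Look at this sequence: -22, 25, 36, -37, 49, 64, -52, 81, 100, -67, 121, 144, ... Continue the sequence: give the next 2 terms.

The slot pattern repeats as ABB (period 3), so there are 2 interleaved tracks.
Track A: -22, -37, -52, -67 (arithmetic with common difference −15).
Track B: 25, 36, 49, 64, 81, 100, 121, 144 (consecutive squares n² from n = 5).
Position 13 → track A, term 5 = -82.
Term 14 comes from track B (its 9th entry): 169.

-82, 169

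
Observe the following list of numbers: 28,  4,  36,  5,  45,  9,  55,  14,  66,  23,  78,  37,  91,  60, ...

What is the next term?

Taking every 2nd term gives 2 separate tracks.
Stream A is 28, 36, 45, 55, 66, 78, 91, which is the triangular numbers T_7, T_8, ….
Stream B is 4, 5, 9, 14, 23, 37, 60, which is a Fibonacci-like recurrence a_n = a_{n-1} + a_{n-2}.
Position 15 falls in stream A as its term 8, giving 105.

105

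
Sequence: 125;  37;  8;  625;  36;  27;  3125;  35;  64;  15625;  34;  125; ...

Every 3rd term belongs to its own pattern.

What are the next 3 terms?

78125, 33, 216

The terms cycle through 3 interleaved subsequences.
Track A: 125, 625, 3125, 15625. Successive powers of 5.
Track B: 37, 36, 35, 34. Subtracting 1 each time.
Track C: 8, 27, 64, 125. The cubes 2³, 3³, 4³, ….
Position 13 → track A, term 5 = 78125.
Term 14 comes from track B (its 5th entry): 33.
Term 15 comes from track C (its 5th entry): 216.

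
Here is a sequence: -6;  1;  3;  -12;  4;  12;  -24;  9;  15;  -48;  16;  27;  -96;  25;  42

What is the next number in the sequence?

Taking every 3rd term gives 3 separate tracks.
Stream A: -6, -12, -24, -48, -96 (multiplying by 2 each time).
Stream B: 1, 4, 9, 16, 25 (perfect squares starting at 1²).
Stream C: 3, 12, 15, 27, 42 (each term equals the sum of the previous two).
Term 16 comes from stream A (its 6th entry): -192.

-192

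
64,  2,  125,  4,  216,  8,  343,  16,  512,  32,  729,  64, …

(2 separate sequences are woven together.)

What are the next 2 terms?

Taking every 2nd term gives 2 separate tracks.
Track A: 64, 125, 216, 343, 512, 729 (the cubes 4³, 5³, 6³, …).
Track B: 2, 4, 8, 16, 32, 64 (powers of 2).
Position 13 falls in track A as its term 7, giving 1000.
The 14th slot belongs to track B; its 7th term is 128.

1000, 128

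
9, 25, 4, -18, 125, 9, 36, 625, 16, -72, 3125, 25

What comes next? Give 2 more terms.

144, 15625

Split by position mod 3: positions 1, 4, 7, … form one track, and each other residue class forms its own.
Track A: 9, -18, 36, -72. Geometric with ratio -2.
Track B: 25, 125, 625, 3125. Successive powers of 5.
Track C: 4, 9, 16, 25. The squares 2², 3², 4², ….
The 13th slot belongs to track A; its 5th term is 144.
Term 14 comes from track B (its 5th entry): 15625.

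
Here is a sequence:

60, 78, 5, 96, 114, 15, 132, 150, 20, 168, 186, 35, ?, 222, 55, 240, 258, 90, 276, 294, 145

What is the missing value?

204

The slot pattern repeats as AAB (period 3), so there are 2 interleaved tracks.
Track A: 60, 78, 96, 114, 132, 150, 168, 186, ?, 222, 240, 258, 276, 294 (arithmetic with common difference +18).
Track B: 5, 15, 20, 35, 55, 90, 145 (Fibonacci-style (each term is the sum of the two before it)).
Filling track A at index 9 by its rule yields 204.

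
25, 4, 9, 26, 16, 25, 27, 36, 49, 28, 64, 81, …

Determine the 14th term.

Reading positions in blocks of 3 reveals the pattern ABB — 2 tracks woven together.
Subsequence A: 25, 26, 27, 28 — adding 1 each time.
Subsequence B: 4, 9, 16, 25, 36, 49, 64, 81 — perfect squares starting at 2².
Position 14 → subsequence B, term 9 = 100.

100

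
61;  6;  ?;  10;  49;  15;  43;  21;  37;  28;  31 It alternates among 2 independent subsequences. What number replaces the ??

The terms cycle through 2 interleaved subsequences.
Track A = 61, ?, 49, 43, 37, 31: subtracting 6 each time.
Track B = 6, 10, 15, 21, 28: triangular numbers n(n+1)/2 for n = 3, 4, ….
Track A's pattern makes the blank 55.

55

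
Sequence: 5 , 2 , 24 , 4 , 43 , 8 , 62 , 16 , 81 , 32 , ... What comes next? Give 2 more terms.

Odd-indexed and even-indexed terms follow separate rules.
Track A: 5, 24, 43, 62, 81 — arithmetic, step +19.
Track B: 2, 4, 8, 16, 32 — powers of 2.
Position 11 → track A, term 6 = 100.
The 12th slot belongs to track B; its 6th term is 64.

100, 64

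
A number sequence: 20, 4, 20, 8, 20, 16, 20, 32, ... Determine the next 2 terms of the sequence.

20, 64

Split by position mod 2 into 2 tracks.
Track A = 20, 20, 20, 20: always 20.
Track B = 4, 8, 16, 32: powers 2^2, 2^3, 2^4, ….
Position 9 → track A, term 5 = 20.
Position 10 → track B, term 5 = 64.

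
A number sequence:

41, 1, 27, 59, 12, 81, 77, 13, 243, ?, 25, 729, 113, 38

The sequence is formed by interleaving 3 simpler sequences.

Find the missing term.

95

The terms cycle through 3 interleaved subsequences.
Track A = 41, 59, 77, ?, 113: arithmetic, step +18.
Track B = 1, 12, 13, 25, 38: Fibonacci-style (each term is the sum of the two before it).
Track C = 27, 81, 243, 729: powers 3^3, 3^4, 3^5, ….
The gap is track A's term 4; the rule gives 95.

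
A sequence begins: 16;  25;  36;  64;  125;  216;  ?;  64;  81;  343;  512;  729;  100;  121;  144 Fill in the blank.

49

The slot pattern repeats as AAABBB (period 6), so there are 2 interleaved tracks.
Track A: 16, 25, 36, ?, 64, 81, 100, 121, 144 (the squares 4², 5², 6², …).
Track B: 64, 125, 216, 343, 512, 729 (the cubes 4³, 5³, 6³, …).
Track A's pattern makes the blank 49.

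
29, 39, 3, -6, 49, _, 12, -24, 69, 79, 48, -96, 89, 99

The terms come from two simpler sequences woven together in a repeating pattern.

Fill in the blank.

Positions follow the repeating pattern AABB; grouping by letter gives 2 tracks.
Subsequence A = 29, 39, 49, ?, 69, 79, 89, 99: linear: a_n = 19 + 10·n.
Subsequence B = 3, -6, 12, -24, 48, -96: multiplying by -2 each time.
The gap is subsequence A's term 4; the rule gives 59.

59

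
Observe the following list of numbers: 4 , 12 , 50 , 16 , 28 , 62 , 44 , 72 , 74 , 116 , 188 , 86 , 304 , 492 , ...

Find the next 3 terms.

Reading positions in blocks of 3 reveals the pattern AAB — 2 tracks woven together.
Track A = 4, 12, 16, 28, 44, 72, 116, 188, 304, 492: Fibonacci-style (each term is the sum of the two before it).
Track B = 50, 62, 74, 86: adding 12 each time.
The 15th slot belongs to track B; its 5th term is 98.
The 16th slot belongs to track A; its 11th term is 796.
Position 17 → track A, term 12 = 1288.

98, 796, 1288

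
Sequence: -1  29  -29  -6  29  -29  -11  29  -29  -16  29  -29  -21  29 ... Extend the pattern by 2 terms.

-29, -26

The slot pattern repeats as ABB (period 3), so there are 2 interleaved tracks.
Track A: -1, -6, -11, -16, -21 — arithmetic, step −5.
Track B: 29, -29, 29, -29, 29, -29, 29, -29, 29 — the oscillation 29·(−1)^(n+1).
Position 15 → track B, term 10 = -29.
Position 16 falls in track A as its term 6, giving -26.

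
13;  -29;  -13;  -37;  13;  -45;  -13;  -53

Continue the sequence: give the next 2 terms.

13, -61

Odd-indexed and even-indexed terms follow separate rules.
Track A is 13, -13, 13, -13, which is alternating ±13.
Track B is -29, -37, -45, -53, which is linear: a_n = -21 − 8·n.
Position 9 falls in track A as its term 5, giving 13.
Term 10 comes from track B (its 5th entry): -61.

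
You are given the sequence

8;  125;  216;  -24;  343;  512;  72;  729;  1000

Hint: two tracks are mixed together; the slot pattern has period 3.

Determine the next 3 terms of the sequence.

The slot pattern repeats as ABB (period 3), so there are 2 interleaved tracks.
Subsequence A is 8, -24, 72, which is multiplying by -3 each time.
Subsequence B is 125, 216, 343, 512, 729, 1000, which is perfect cubes starting at 5³.
Term 10 comes from subsequence A (its 4th entry): -216.
The 11th slot belongs to subsequence B; its 7th term is 1331.
Position 12 → subsequence B, term 8 = 1728.

-216, 1331, 1728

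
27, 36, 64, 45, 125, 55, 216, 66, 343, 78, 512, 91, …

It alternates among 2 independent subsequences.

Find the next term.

Positions 1, 3, 5, … form one subsequence and positions 2, 4, 6, … form another.
Subsequence A: 27, 64, 125, 216, 343, 512 — the cubes 3³, 4³, 5³, ….
Subsequence B: 36, 45, 55, 66, 78, 91 — triangular numbers starting at T_8.
Position 13 → subsequence A, term 7 = 729.

729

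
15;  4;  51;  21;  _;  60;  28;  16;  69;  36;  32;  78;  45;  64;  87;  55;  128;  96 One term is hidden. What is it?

8

Read the sequence 3 terms at a time; column i is its own pattern.
Subsequence A is 15, 21, 28, 36, 45, 55, which is triangular numbers n(n+1)/2 for n = 5, 6, ….
Subsequence B is 4, ?, 16, 32, 64, 128, which is powers 2^2, 2^3, 2^4, ….
Subsequence C is 51, 60, 69, 78, 87, 96, which is linear: a_n = 42 + 9·n.
So the missing entry in subsequence B is 8.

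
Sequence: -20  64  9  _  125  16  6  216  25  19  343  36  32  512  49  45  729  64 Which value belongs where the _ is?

-7

Read the sequence 3 terms at a time; column i is its own pattern.
Stream A: -20, ?, 6, 19, 32, 45 (adding 13 each time).
Stream B: 64, 125, 216, 343, 512, 729 (consecutive cubes n³ from n = 4).
Stream C: 9, 16, 25, 36, 49, 64 (the squares 3², 4², 5², …).
The gap is stream A's term 2; the rule gives -7.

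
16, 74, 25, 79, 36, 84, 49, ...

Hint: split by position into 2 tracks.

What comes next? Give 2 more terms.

Split by position mod 2 into 2 tracks.
Subsequence A: 16, 25, 36, 49 (the squares 4², 5², 6², …).
Subsequence B: 74, 79, 84 (linear: a_n = 69 + 5·n).
Position 8 → subsequence B, term 4 = 89.
Term 9 comes from subsequence A (its 5th entry): 64.

89, 64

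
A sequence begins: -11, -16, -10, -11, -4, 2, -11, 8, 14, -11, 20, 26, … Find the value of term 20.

The slot pattern repeats as ABB (period 3), so there are 2 interleaved tracks.
Track A: -11, -11, -11, -11. Always -11.
Track B: -16, -10, -4, 2, 8, 14, 20, 26. Arithmetic with common difference +6.
Position 20 → track B, term 13 = 56.

56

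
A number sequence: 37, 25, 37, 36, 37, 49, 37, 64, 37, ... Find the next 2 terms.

81, 37

Odd-indexed and even-indexed terms follow separate rules.
Stream A: 37, 37, 37, 37, 37. Constant 37.
Stream B: 25, 36, 49, 64. The squares 5², 6², 7², ….
Term 10 comes from stream B (its 5th entry): 81.
Position 11 → stream A, term 6 = 37.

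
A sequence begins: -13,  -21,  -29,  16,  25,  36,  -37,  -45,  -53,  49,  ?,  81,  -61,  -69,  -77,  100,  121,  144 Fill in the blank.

Reading positions in blocks of 6 reveals the pattern AAABBB — 2 tracks woven together.
Track A is -13, -21, -29, -37, -45, -53, -61, -69, -77, which is subtracting 8 each time.
Track B is 16, 25, 36, 49, ?, 81, 100, 121, 144, which is consecutive squares n² from n = 4.
Filling track B at index 5 by its rule yields 64.

64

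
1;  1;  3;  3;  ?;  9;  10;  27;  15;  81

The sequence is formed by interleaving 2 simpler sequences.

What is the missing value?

Odd-indexed and even-indexed terms follow separate rules.
Track A: 1, 3, ?, 10, 15 — the triangular numbers T_1, T_2, ….
Track B: 1, 3, 9, 27, 81 — successive powers of 3.
Track A's pattern makes the blank 6.

6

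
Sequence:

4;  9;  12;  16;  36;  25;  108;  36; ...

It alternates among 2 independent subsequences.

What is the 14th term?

81

Split by position mod 2 into 2 tracks.
Track A: 4, 12, 36, 108 — multiplying by 3 each time.
Track B: 9, 16, 25, 36 — perfect squares starting at 3².
The 14th slot belongs to track B; its 7th term is 81.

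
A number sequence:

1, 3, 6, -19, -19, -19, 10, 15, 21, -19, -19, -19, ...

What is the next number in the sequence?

Reading positions in blocks of 6 reveals the pattern AAABBB — 2 tracks woven together.
Stream A: 1, 3, 6, 10, 15, 21. Triangular numbers n(n+1)/2 for n = 1, 2, ….
Stream B: -19, -19, -19, -19, -19, -19. The constant sequence -19.
Position 13 → stream A, term 7 = 28.

28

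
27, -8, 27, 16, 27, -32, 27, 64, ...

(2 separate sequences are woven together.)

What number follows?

27

Taking every 2nd term gives 2 separate tracks.
Stream A = 27, 27, 27, 27: constant 27.
Stream B = -8, 16, -32, 64: multiplying by -2 each time.
Position 9 falls in stream A as its term 5, giving 27.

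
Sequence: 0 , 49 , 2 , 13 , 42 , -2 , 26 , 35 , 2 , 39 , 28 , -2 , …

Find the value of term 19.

The terms cycle through 3 interleaved subsequences.
Track A: 0, 13, 26, 39. Linear: a_n = -13 + 13·n.
Track B: 49, 42, 35, 28. Arithmetic with common difference −7.
Track C: 2, -2, 2, -2. The oscillation 2·(−1)^(n+1).
The 19th slot belongs to track A; its 7th term is 78.

78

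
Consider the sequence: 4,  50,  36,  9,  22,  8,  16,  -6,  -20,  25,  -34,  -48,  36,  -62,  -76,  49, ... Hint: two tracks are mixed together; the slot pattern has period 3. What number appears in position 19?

Positions follow the repeating pattern ABB; grouping by letter gives 2 tracks.
Subsequence A = 4, 9, 16, 25, 36, 49: perfect squares starting at 2².
Subsequence B = 50, 36, 22, 8, -6, -20, -34, -48, -62, -76: arithmetic, step −14.
Position 19 → subsequence A, term 7 = 64.

64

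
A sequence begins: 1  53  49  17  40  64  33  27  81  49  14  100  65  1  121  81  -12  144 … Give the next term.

Split by position mod 3 into 3 tracks.
Stream A: 1, 17, 33, 49, 65, 81 — linear: a_n = -15 + 16·n.
Stream B: 53, 40, 27, 14, 1, -12 — linear: a_n = 66 − 13·n.
Stream C: 49, 64, 81, 100, 121, 144 — consecutive squares n² from n = 7.
Position 19 falls in stream A as its term 7, giving 97.

97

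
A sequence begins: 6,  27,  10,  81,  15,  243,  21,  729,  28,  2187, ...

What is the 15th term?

The terms cycle through 2 interleaved subsequences.
Stream A: 6, 10, 15, 21, 28. The triangular numbers T_3, T_4, ….
Stream B: 27, 81, 243, 729, 2187. Powers of 3.
Position 15 falls in stream A as its term 8, giving 55.

55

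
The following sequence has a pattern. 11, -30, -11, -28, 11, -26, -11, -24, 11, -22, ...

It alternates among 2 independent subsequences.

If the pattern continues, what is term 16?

-16

Odd-indexed and even-indexed terms follow separate rules.
Track A: 11, -11, 11, -11, 11 (the oscillation 11·(−1)^(n+1)).
Track B: -30, -28, -26, -24, -22 (arithmetic with common difference +2).
The 16th slot belongs to track B; its 8th term is -16.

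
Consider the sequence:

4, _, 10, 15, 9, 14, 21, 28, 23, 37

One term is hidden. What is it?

5

The slot pattern repeats as AABB (period 4), so there are 2 interleaved tracks.
Stream A = 4, ?, 9, 14, 23, 37: Fibonacci-style (each term is the sum of the two before it).
Stream B = 10, 15, 21, 28: triangular numbers n(n+1)/2 for n = 4, 5, ….
Filling stream A at index 2 by its rule yields 5.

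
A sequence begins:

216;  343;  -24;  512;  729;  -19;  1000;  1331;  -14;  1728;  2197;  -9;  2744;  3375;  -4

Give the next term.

4096

Reading positions in blocks of 3 reveals the pattern AAB — 2 tracks woven together.
Track A = 216, 343, 512, 729, 1000, 1331, 1728, 2197, 2744, 3375: the cubes 6³, 7³, 8³, ….
Track B = -24, -19, -14, -9, -4: linear: a_n = -29 + 5·n.
Position 16 → track A, term 11 = 4096.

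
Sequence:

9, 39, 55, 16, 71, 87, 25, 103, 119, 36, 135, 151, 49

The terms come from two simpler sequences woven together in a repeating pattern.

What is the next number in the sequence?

The slot pattern repeats as ABB (period 3), so there are 2 interleaved tracks.
Track A = 9, 16, 25, 36, 49: perfect squares starting at 3².
Track B = 39, 55, 71, 87, 103, 119, 135, 151: arithmetic with common difference +16.
The 14th slot belongs to track B; its 9th term is 167.

167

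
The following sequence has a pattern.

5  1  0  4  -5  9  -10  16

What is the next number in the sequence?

-15

Odd-indexed and even-indexed terms follow separate rules.
Subsequence A: 5, 0, -5, -10. Arithmetic with common difference −5.
Subsequence B: 1, 4, 9, 16. Consecutive squares n² from n = 1.
Position 9 falls in subsequence A as its term 5, giving -15.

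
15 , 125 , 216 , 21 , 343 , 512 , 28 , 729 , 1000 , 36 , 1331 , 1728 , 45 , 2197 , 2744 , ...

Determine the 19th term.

Positions follow the repeating pattern ABB; grouping by letter gives 2 tracks.
Track A: 15, 21, 28, 36, 45. Triangular numbers n(n+1)/2 for n = 5, 6, ….
Track B: 125, 216, 343, 512, 729, 1000, 1331, 1728, 2197, 2744. Perfect cubes starting at 5³.
Term 19 comes from track A (its 7th entry): 66.

66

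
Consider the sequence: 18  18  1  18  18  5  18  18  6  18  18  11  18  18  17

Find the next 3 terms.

Positions follow the repeating pattern AAB; grouping by letter gives 2 tracks.
Track A = 18, 18, 18, 18, 18, 18, 18, 18, 18, 18: always 18.
Track B = 1, 5, 6, 11, 17: Fibonacci-style (each term is the sum of the two before it).
The 16th slot belongs to track A; its 11th term is 18.
The 17th slot belongs to track A; its 12th term is 18.
Term 18 comes from track B (its 6th entry): 28.

18, 18, 28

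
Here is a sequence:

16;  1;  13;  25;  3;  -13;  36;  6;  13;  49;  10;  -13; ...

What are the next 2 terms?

64, 15

Split by position mod 3: positions 1, 4, 7, … form one track, and each other residue class forms its own.
Subsequence A: 16, 25, 36, 49 (perfect squares starting at 4²).
Subsequence B: 1, 3, 6, 10 (triangular numbers starting at T_1).
Subsequence C: 13, -13, 13, -13 (oscillating between 13 and -13).
Position 13 → subsequence A, term 5 = 64.
Term 14 comes from subsequence B (its 5th entry): 15.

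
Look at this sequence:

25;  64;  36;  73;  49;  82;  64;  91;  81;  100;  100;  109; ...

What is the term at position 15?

Split by position mod 2 into 2 tracks.
Track A: 25, 36, 49, 64, 81, 100 (consecutive squares n² from n = 5).
Track B: 64, 73, 82, 91, 100, 109 (arithmetic, step +9).
Term 15 comes from track A (its 8th entry): 144.

144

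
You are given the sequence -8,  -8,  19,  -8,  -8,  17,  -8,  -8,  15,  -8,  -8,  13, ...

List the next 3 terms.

Reading positions in blocks of 3 reveals the pattern AAB — 2 tracks woven together.
Track A: -8, -8, -8, -8, -8, -8, -8, -8 (the constant sequence -8).
Track B: 19, 17, 15, 13 (linear: a_n = 21 − 2·n).
Position 13 → track A, term 9 = -8.
Position 14 falls in track A as its term 10, giving -8.
Position 15 falls in track B as its term 5, giving 11.

-8, -8, 11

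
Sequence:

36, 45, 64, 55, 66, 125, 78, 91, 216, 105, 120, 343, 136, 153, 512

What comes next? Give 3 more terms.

Reading positions in blocks of 3 reveals the pattern AAB — 2 tracks woven together.
Stream A is 36, 45, 55, 66, 78, 91, 105, 120, 136, 153, which is triangular numbers n(n+1)/2 for n = 8, 9, ….
Stream B is 64, 125, 216, 343, 512, which is consecutive cubes n³ from n = 4.
Term 16 comes from stream A (its 11th entry): 171.
Position 17 → stream A, term 12 = 190.
Position 18 → stream B, term 6 = 729.

171, 190, 729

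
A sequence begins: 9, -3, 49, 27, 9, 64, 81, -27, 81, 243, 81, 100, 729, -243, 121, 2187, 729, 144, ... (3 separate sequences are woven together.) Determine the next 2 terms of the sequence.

6561, -2187

Taking every 3rd term gives 3 separate tracks.
Track A is 9, 27, 81, 243, 729, 2187, which is successive powers of 3.
Track B is -3, 9, -27, 81, -243, 729, which is geometric with ratio -3.
Track C is 49, 64, 81, 100, 121, 144, which is consecutive squares n² from n = 7.
Term 19 comes from track A (its 7th entry): 6561.
Position 20 falls in track B as its term 7, giving -2187.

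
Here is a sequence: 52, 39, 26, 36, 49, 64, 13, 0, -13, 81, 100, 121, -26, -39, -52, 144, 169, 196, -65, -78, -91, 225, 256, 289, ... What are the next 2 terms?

-104, -117

The slot pattern repeats as AAABBB (period 6), so there are 2 interleaved tracks.
Track A = 52, 39, 26, 13, 0, -13, -26, -39, -52, -65, -78, -91: subtracting 13 each time.
Track B = 36, 49, 64, 81, 100, 121, 144, 169, 196, 225, 256, 289: consecutive squares n² from n = 6.
Term 25 comes from track A (its 13th entry): -104.
Position 26 falls in track A as its term 14, giving -117.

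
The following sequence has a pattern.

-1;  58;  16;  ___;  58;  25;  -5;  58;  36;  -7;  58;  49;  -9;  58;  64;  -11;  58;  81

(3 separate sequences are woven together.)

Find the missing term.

-3

Split by position mod 3: positions 1, 4, 7, … form one track, and each other residue class forms its own.
Stream A: -1, ?, -5, -7, -9, -11 (arithmetic with common difference −2).
Stream B: 58, 58, 58, 58, 58, 58 (the constant sequence 58).
Stream C: 16, 25, 36, 49, 64, 81 (consecutive squares n² from n = 4).
Filling stream A at index 2 by its rule yields -3.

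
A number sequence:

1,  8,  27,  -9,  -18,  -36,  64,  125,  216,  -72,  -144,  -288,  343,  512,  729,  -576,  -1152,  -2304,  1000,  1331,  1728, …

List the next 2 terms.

Positions follow the repeating pattern AAABBB; grouping by letter gives 2 tracks.
Stream A = 1, 8, 27, 64, 125, 216, 343, 512, 729, 1000, 1331, 1728: perfect cubes starting at 1³.
Stream B = -9, -18, -36, -72, -144, -288, -576, -1152, -2304: multiplying by 2 each time.
The 22nd slot belongs to stream B; its 10th term is -4608.
Term 23 comes from stream B (its 11th entry): -9216.

-4608, -9216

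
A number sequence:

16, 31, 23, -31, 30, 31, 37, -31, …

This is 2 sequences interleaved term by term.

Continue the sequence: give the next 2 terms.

The terms cycle through 2 interleaved subsequences.
Track A: 16, 23, 30, 37 — arithmetic, step +7.
Track B: 31, -31, 31, -31 — oscillating between 31 and -31.
Term 9 comes from track A (its 5th entry): 44.
Term 10 comes from track B (its 5th entry): 31.

44, 31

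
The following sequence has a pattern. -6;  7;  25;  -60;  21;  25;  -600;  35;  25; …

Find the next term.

Split by position mod 3: positions 1, 4, 7, … form one track, and each other residue class forms its own.
Track A: -6, -60, -600 — geometric with ratio 10.
Track B: 7, 21, 35 — adding 14 each time.
Track C: 25, 25, 25 — always 25.
Position 10 falls in track A as its term 4, giving -6000.

-6000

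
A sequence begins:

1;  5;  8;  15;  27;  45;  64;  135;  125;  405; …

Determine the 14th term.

Taking every 2nd term gives 2 separate tracks.
Subsequence A: 1, 8, 27, 64, 125 — consecutive cubes n³ from n = 1.
Subsequence B: 5, 15, 45, 135, 405 — geometric, ×3 each step.
Term 14 comes from subsequence B (its 7th entry): 3645.

3645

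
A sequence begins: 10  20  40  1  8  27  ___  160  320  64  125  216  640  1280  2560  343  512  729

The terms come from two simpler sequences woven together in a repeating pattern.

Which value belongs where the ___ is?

The slot pattern repeats as AAABBB (period 6), so there are 2 interleaved tracks.
Subsequence A is 10, 20, 40, ?, 160, 320, 640, 1280, 2560, which is geometric, ×2 each step.
Subsequence B is 1, 8, 27, 64, 125, 216, 343, 512, 729, which is the cubes 1³, 2³, 3³, ….
So the missing entry in subsequence A is 80.

80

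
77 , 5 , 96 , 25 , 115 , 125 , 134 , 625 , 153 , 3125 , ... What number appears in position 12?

Split by position mod 2 into 2 tracks.
Track A: 77, 96, 115, 134, 153 (linear: a_n = 58 + 19·n).
Track B: 5, 25, 125, 625, 3125 (powers of 5).
Position 12 falls in track B as its term 6, giving 15625.

15625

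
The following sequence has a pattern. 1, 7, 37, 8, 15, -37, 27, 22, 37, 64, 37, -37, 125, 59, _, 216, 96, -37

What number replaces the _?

37

Split by position mod 3 into 3 tracks.
Subsequence A: 1, 8, 27, 64, 125, 216 (consecutive cubes n³ from n = 1).
Subsequence B: 7, 15, 22, 37, 59, 96 (each term equals the sum of the previous two).
Subsequence C: 37, -37, 37, -37, ?, -37 (oscillating between 37 and -37).
Filling subsequence C at index 5 by its rule yields 37.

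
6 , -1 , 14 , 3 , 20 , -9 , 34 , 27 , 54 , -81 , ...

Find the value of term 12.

243

Odd-indexed and even-indexed terms follow separate rules.
Subsequence A: 6, 14, 20, 34, 54 (Fibonacci-style (each term is the sum of the two before it)).
Subsequence B: -1, 3, -9, 27, -81 (multiplying by -3 each time).
The 12th slot belongs to subsequence B; its 6th term is 243.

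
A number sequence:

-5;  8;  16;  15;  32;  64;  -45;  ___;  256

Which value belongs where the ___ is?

128

The slot pattern repeats as ABB (period 3), so there are 2 interleaved tracks.
Stream A: -5, 15, -45 — a geometric progression (common ratio -3).
Stream B: 8, 16, 32, 64, ?, 256 — powers 2^3, 2^4, 2^5, ….
Stream B's pattern makes the blank 128.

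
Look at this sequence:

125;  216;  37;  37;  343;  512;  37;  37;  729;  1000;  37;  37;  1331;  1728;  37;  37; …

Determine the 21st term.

3375

The slot pattern repeats as AABB (period 4), so there are 2 interleaved tracks.
Track A is 125, 216, 343, 512, 729, 1000, 1331, 1728, which is the cubes 5³, 6³, 7³, ….
Track B is 37, 37, 37, 37, 37, 37, 37, 37, which is always 37.
The 21st slot belongs to track A; its 11th term is 3375.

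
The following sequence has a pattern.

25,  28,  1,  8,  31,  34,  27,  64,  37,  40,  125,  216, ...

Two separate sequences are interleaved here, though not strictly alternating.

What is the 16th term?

512

Positions follow the repeating pattern AABB; grouping by letter gives 2 tracks.
Track A = 25, 28, 31, 34, 37, 40: arithmetic with common difference +3.
Track B = 1, 8, 27, 64, 125, 216: consecutive cubes n³ from n = 1.
Position 16 → track B, term 8 = 512.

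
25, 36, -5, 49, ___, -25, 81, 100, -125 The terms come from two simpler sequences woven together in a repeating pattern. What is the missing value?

64

The slot pattern repeats as AAB (period 3), so there are 2 interleaved tracks.
Stream A: 25, 36, 49, ?, 81, 100 — consecutive squares n² from n = 5.
Stream B: -5, -25, -125 — geometric with ratio 5.
The gap is stream A's term 4; the rule gives 64.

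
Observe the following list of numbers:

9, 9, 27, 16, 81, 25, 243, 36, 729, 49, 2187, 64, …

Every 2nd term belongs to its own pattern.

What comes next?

6561

Odd-indexed and even-indexed terms follow separate rules.
Track A: 9, 27, 81, 243, 729, 2187 — successive powers of 3.
Track B: 9, 16, 25, 36, 49, 64 — consecutive squares n² from n = 3.
Position 13 falls in track A as its term 7, giving 6561.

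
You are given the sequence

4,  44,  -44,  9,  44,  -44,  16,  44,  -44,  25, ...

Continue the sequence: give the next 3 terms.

44, -44, 36

The slot pattern repeats as ABB (period 3), so there are 2 interleaved tracks.
Track A is 4, 9, 16, 25, which is consecutive squares n² from n = 2.
Track B is 44, -44, 44, -44, 44, -44, which is oscillating between 44 and -44.
Position 11 falls in track B as its term 7, giving 44.
Term 12 comes from track B (its 8th entry): -44.
Position 13 falls in track A as its term 5, giving 36.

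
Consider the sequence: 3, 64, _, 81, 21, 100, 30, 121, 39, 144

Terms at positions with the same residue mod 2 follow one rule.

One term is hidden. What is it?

12

Taking every 2nd term gives 2 separate tracks.
Track A: 3, ?, 21, 30, 39 (arithmetic, step +9).
Track B: 64, 81, 100, 121, 144 (the squares 8², 9², 10², …).
Filling track A at index 2 by its rule yields 12.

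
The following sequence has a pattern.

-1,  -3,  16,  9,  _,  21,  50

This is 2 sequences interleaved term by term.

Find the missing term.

Positions 1, 3, 5, … form one subsequence and positions 2, 4, 6, … form another.
Track A is -1, 16, ?, 50, which is adding 17 each time.
Track B is -3, 9, 21, which is arithmetic, step +12.
Filling track A at index 3 by its rule yields 33.

33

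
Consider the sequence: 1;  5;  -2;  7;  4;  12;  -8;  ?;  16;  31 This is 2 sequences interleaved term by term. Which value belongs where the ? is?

Taking every 2nd term gives 2 separate tracks.
Stream A = 1, -2, 4, -8, 16: geometric with ratio -2.
Stream B = 5, 7, 12, ?, 31: Fibonacci-style (each term is the sum of the two before it).
Stream B's pattern makes the blank 19.

19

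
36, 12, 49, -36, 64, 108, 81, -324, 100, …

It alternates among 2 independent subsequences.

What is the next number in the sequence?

Split by position mod 2 into 2 tracks.
Subsequence A: 36, 49, 64, 81, 100 (perfect squares starting at 6²).
Subsequence B: 12, -36, 108, -324 (a geometric progression (common ratio -3)).
Term 10 comes from subsequence B (its 5th entry): 972.

972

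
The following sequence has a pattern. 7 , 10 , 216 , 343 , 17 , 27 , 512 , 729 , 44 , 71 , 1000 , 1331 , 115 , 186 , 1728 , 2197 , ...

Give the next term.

301

Positions follow the repeating pattern AABB; grouping by letter gives 2 tracks.
Stream A is 7, 10, 17, 27, 44, 71, 115, 186, which is a Fibonacci-like recurrence a_n = a_{n-1} + a_{n-2}.
Stream B is 216, 343, 512, 729, 1000, 1331, 1728, 2197, which is perfect cubes starting at 6³.
Position 17 falls in stream A as its term 9, giving 301.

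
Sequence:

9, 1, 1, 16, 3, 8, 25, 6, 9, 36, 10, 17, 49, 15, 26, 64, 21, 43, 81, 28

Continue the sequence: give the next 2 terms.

69, 100

Split by position mod 3 into 3 tracks.
Stream A: 9, 16, 25, 36, 49, 64, 81. Consecutive squares n² from n = 3.
Stream B: 1, 3, 6, 10, 15, 21, 28. Triangular numbers n(n+1)/2 for n = 1, 2, ….
Stream C: 1, 8, 9, 17, 26, 43. Fibonacci-style (each term is the sum of the two before it).
Position 21 → stream C, term 7 = 69.
Position 22 → stream A, term 8 = 100.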